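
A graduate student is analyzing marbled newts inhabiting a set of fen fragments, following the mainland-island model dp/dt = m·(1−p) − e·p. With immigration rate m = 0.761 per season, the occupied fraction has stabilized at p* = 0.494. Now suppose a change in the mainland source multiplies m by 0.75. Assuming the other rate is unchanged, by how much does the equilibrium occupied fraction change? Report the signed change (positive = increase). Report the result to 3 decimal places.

Balance m(1−p*) = e·p* gives e = m(1−p*)/p* = 0.761×0.50600/0.49400 = 0.77949.
New p* = m/(m+e) = 0.57075/(0.57075+0.77949) = 0.42270.
Δp* = 0.42270 − 0.49400 = -0.07130.

-0.071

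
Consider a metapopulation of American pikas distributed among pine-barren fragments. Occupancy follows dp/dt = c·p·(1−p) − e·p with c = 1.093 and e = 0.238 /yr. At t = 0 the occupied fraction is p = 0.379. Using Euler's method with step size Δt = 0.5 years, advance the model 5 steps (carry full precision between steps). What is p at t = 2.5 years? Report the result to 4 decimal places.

0.7116

Update rule: p ← p + [c·p·(1−p) − e·p]·Δt with Δt = 0.5.
  1  |  dp/dt·Δt = +0.083523  |  p_1 = 0.462523
  2  |  dp/dt·Δt = +0.080817  |  p_2 = 0.543340
  3  |  dp/dt·Δt = +0.070941  |  p_3 = 0.614281
  4  |  dp/dt·Δt = +0.056388  |  p_4 = 0.670669
  5  |  dp/dt·Δt = +0.040897  |  p_5 = 0.711566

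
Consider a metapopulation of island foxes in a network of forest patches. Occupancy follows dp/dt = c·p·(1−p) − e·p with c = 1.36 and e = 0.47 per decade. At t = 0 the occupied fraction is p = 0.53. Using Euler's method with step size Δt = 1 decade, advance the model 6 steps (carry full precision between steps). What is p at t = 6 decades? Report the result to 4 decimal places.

0.6544

Update rule: p ← p + [c·p·(1−p) − e·p]·Δt with Δt = 1.
  1  |  dp/dt·Δt = +0.089676  |  p_1 = 0.619676
  2  |  dp/dt·Δt = +0.029274  |  p_2 = 0.648950
  3  |  dp/dt·Δt = +0.004820  |  p_3 = 0.653770
  4  |  dp/dt·Δt = +0.000570  |  p_4 = 0.654341
  5  |  dp/dt·Δt = +0.000063  |  p_5 = 0.654404
  6  |  dp/dt·Δt = +0.000007  |  p_6 = 0.654411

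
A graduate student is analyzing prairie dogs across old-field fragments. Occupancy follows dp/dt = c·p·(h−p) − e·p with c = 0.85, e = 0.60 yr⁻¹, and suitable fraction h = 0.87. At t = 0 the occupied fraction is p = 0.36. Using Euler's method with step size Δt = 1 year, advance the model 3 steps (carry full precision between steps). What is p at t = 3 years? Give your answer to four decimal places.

Update rule: p ← p + [c·p·(h−p) − e·p]·Δt with Δt = 1.
step 1: Δp = -0.05994, p = 0.30006
step 2: Δp = -0.03467, p = 0.26539
step 3: Δp = -0.02284, p = 0.24254

0.2425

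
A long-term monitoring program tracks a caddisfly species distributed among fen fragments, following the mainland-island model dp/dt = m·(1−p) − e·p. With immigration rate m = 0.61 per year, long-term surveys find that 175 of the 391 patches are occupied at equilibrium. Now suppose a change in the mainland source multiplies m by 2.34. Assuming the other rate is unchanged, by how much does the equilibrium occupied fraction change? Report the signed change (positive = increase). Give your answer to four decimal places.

0.2071

Observed p* = 175/391 = 0.44757.
Balance m(1−p*) = e·p* gives e = m(1−p*)/p* = 0.61×0.55243/0.44757 = 0.75292.
New p* = m/(m+e) = 1.42740/(1.42740+0.75292) = 0.65467.
Δp* = 0.65467 − 0.44757 = +0.20710.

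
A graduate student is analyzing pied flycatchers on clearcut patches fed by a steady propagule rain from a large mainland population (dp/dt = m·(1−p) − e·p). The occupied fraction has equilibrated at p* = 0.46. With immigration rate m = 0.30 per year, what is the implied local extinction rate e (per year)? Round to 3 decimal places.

0.352

At equilibrium m(1−p*) = e·p*, so e = m(1−p*)/p*.
e = 0.30 × 0.5400 / 0.46 = 0.3522.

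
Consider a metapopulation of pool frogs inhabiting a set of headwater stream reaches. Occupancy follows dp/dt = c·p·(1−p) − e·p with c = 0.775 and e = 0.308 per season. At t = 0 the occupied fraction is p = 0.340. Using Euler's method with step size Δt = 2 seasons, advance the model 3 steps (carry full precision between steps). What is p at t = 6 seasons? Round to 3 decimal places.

Update rule: p ← p + [c·p·(1−p) − e·p]·Δt with Δt = 2.
t = 2: p = 0.34000 + (+0.13838) = 0.47838
t = 4: p = 0.47838 + (+0.09209) = 0.57047
t = 6: p = 0.57047 + (+0.02839) = 0.59886

0.599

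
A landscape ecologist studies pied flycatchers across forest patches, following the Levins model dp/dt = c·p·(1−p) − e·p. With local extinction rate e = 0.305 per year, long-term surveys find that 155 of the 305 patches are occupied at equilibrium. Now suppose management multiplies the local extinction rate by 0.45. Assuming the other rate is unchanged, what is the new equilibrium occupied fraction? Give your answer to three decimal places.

Observed p* = 155/305 = 0.50820.
Balance c(1−p*) = e gives c = e/(1 − 0.50820) = 0.305/0.49180 = 0.62017.
New p* = 1 − e/c = 1 − 0.13725/0.62017 = 0.77869.

0.779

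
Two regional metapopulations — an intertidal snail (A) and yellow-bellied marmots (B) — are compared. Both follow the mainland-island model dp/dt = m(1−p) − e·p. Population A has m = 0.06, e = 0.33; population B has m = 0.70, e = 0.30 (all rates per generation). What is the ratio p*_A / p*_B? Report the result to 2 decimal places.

0.22

A: p*_A = m/(m+e) = 0.06/0.3900 = 0.1538.
B: p*_B = 0.70/1.0000 = 0.7000.
p*_A / p*_B = 0.1538/0.7000 = 0.2198.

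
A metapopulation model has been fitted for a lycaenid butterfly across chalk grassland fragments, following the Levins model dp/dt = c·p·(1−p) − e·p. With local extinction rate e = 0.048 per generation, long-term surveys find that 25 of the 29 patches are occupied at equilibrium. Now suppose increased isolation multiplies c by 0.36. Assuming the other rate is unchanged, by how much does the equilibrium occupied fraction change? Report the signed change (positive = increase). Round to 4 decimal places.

Observed p* = 25/29 = 0.86207.
Balance c(1−p*) = e gives c = e/(1 − 0.86207) = 0.048/0.13793 = 0.34800.
New p* = 1 − e/c = 1 − 0.04800/0.12528 = 0.61686.
Δp* = 0.61686 − 0.86207 = -0.24521.

-0.2452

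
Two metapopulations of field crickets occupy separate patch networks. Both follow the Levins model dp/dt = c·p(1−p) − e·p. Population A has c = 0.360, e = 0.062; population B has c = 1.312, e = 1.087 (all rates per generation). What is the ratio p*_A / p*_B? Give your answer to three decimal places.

4.827

A: p*_A = 1 − 0.062/0.360 = 0.8278.
B: p*_B = 1 − 1.087/1.312 = 0.1715.
p*_A / p*_B = 0.8278/0.1715 = 4.8269.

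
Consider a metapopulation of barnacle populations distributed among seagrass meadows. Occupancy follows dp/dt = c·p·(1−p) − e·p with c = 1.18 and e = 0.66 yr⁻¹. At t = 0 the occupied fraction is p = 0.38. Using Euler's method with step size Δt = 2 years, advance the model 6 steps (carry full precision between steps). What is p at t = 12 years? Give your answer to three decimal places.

0.441

Update rule: p ← p + [c·p·(1−p) − e·p]·Δt with Δt = 2.
t = 2: p = 0.38000 + (+0.05442) = 0.43442
t = 4: p = 0.43442 + (+0.00642) = 0.44084
t = 6: p = 0.44084 + (-0.00016) = 0.44067
t = 8: p = 0.44067 + (+0.00001) = 0.44068
t = 10: p = 0.44068 + (-0.00000) = 0.44068
t = 12: p = 0.44068 + (+0.00000) = 0.44068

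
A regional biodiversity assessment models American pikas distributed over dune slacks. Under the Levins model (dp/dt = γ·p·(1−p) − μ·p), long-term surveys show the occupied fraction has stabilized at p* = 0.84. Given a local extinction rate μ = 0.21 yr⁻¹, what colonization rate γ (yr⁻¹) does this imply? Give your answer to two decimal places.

1.31

At equilibrium γ(1−p*) = μ, so γ = μ/(1−p*).
γ = 0.21/(1 − 0.84) = 0.21/0.1600 = 1.3125.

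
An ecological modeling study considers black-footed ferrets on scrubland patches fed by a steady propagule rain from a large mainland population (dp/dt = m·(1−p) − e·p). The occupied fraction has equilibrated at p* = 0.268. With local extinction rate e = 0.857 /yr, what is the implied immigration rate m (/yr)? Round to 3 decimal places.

At equilibrium m(1−p*) = e·p*, so m = e·p*/(1−p*).
m = 0.857 × 0.268 / 0.7320 = 0.2297/0.7320 = 0.3138.

0.314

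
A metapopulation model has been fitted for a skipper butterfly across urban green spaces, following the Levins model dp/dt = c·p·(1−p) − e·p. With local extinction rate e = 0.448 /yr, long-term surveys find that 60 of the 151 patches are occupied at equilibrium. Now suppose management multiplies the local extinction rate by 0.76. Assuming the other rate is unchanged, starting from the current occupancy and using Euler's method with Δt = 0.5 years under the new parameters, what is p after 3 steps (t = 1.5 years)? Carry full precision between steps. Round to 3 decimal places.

0.455

Observed p* = 60/151 = 0.39735.
Balance c(1−p*) = e gives c = e/(1 − 0.39735) = 0.448/0.60265 = 0.74338.
Starting from p₀ = 0.39735; update p ← p + (dp/dt)·Δt with the new parameters.
t = 0.5: p = 0.39735 + (+0.02136) = 0.41871
t = 1: p = 0.41871 + (+0.01919) = 0.43790
t = 1.5: p = 0.43790 + (+0.01694) = 0.45484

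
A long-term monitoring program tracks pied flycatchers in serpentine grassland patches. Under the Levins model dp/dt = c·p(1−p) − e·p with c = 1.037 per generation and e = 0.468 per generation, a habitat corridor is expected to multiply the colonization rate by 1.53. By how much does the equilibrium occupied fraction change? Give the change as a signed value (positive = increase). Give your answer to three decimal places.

Before: p* = 1 − 0.468/1.037 = 0.5487.
After the change, c = 1.58661, e = 0.468, so p* = 1 − 0.468/1.58661 = 0.7050.
Δp* = 0.7050 − 0.5487 = +0.1563.

0.156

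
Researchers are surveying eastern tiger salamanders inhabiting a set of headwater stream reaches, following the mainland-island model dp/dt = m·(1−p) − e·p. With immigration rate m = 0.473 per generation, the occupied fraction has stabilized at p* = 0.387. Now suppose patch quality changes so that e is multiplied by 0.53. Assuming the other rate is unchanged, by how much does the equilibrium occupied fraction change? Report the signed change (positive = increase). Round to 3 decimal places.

0.157

Balance m(1−p*) = e·p* gives e = m(1−p*)/p* = 0.473×0.61300/0.38700 = 0.74922.
New p* = m/(m+e) = 0.47300/(0.47300+0.39709) = 0.54362.
Δp* = 0.54362 − 0.38700 = +0.15662.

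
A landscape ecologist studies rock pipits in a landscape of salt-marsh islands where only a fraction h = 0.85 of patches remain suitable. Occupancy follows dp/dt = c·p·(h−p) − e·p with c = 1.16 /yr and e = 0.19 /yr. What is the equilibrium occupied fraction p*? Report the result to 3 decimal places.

Setting dp/dt = 0 and dividing by p* gives c·(h−p*) = e.
So p* = h − e/c = 0.85 − 0.19/1.16 = 0.85 − 0.1638 = 0.6862.

0.686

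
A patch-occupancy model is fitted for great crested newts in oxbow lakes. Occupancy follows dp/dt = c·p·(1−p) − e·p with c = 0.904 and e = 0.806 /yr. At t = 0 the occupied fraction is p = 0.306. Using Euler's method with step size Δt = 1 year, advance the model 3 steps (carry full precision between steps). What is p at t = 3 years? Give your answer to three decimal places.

Update rule: p ← p + [c·p·(1−p) − e·p]·Δt with Δt = 1.
step 1: Δp = -0.05466, p = 0.25134
step 2: Δp = -0.03248, p = 0.21886
step 3: Δp = -0.02185, p = 0.19701

0.197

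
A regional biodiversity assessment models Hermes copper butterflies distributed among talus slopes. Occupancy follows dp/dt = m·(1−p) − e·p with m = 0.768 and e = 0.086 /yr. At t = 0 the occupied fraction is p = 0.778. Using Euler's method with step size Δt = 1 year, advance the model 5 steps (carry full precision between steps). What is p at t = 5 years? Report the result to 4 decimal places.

Update rule: p ← p + [m·(1−p) − e·p]·Δt with Δt = 1.
step 1: Δp = +0.10359, p = 0.88159
step 2: Δp = +0.01512, p = 0.89671
step 3: Δp = +0.00221, p = 0.89892
step 4: Δp = +0.00032, p = 0.89924
step 5: Δp = +0.00005, p = 0.89929

0.8993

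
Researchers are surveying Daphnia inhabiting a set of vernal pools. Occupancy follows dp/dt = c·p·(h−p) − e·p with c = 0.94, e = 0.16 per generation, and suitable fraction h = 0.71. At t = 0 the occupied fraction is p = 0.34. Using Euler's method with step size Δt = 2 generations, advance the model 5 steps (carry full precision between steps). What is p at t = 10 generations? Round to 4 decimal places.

0.5398

Update rule: p ← p + [c·p·(h−p) − e·p]·Δt with Δt = 2.
  1  |  dp/dt·Δt = +0.127704  |  p_1 = 0.467704
  2  |  dp/dt·Δt = +0.063382  |  p_2 = 0.531086
  3  |  dp/dt·Δt = +0.008688  |  p_3 = 0.539774
  4  |  dp/dt·Δt = +0.000014  |  p_4 = 0.539787
  5  |  dp/dt·Δt = -0.000000  |  p_5 = 0.539787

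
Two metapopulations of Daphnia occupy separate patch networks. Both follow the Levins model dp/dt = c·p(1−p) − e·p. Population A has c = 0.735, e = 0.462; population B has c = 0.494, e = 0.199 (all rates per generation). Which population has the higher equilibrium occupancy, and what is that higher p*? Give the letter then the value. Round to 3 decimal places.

A: p*_A = 1 − 0.462/0.735 = 0.3714.
B: p*_B = 1 − 0.199/0.494 = 0.5972.
B is higher at 0.5972.

B, 0.597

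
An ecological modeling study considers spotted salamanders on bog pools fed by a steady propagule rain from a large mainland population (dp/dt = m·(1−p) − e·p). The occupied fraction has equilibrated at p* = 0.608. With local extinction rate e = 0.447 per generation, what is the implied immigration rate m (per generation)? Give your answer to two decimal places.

0.69

At equilibrium m(1−p*) = e·p*, so m = e·p*/(1−p*).
m = 0.447 × 0.608 / 0.3920 = 0.2718/0.3920 = 0.6933.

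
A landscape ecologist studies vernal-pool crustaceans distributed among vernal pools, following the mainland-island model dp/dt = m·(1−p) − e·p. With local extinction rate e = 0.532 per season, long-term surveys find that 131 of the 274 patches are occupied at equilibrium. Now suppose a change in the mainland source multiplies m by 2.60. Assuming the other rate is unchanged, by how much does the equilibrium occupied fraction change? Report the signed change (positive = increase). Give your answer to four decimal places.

0.2262

Observed p* = 131/274 = 0.47810.
Balance m(1−p*) = e·p* gives m = e·p*/(1−p*) = 0.532×0.47810/0.52190 = 0.48735.
New p* = m/(m+e) = 1.26711/(1.26711+0.53200) = 0.70430.
Δp* = 0.70430 − 0.47810 = +0.22620.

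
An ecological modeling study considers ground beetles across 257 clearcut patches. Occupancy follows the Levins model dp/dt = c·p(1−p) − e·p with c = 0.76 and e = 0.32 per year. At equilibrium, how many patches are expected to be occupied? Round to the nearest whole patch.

p* = 1 − e/c = 1 − 0.32/0.76 = 0.5789.
Expected occupied patches = N × p* = 257 × 0.5789 = 148.79 ≈ 149.

149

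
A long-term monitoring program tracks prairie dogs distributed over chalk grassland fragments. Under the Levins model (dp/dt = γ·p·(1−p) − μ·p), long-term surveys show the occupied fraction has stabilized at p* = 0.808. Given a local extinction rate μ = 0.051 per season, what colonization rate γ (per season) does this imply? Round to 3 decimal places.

0.266

At equilibrium γ(1−p*) = μ, so γ = μ/(1−p*).
γ = 0.051/(1 − 0.808) = 0.051/0.1920 = 0.2656.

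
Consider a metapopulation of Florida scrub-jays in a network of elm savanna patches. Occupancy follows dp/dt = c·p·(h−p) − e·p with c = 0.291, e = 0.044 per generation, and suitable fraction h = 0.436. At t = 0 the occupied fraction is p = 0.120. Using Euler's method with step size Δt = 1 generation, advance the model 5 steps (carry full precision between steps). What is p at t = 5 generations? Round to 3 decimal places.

Update rule: p ← p + [c·p·(h−p) − e·p]·Δt with Δt = 1.
  1  |  dp/dt·Δt = +0.005755  |  p_1 = 0.125755
  2  |  dp/dt·Δt = +0.005820  |  p_2 = 0.131575
  3  |  dp/dt·Δt = +0.005867  |  p_3 = 0.137441
  4  |  dp/dt·Δt = +0.005894  |  p_4 = 0.143335
  5  |  dp/dt·Δt = +0.005900  |  p_5 = 0.149235

0.149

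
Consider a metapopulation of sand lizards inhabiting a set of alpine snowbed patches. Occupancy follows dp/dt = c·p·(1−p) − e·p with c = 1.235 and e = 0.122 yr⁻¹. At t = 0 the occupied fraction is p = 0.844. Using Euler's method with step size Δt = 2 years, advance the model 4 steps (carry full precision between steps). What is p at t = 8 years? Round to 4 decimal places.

Update rule: p ← p + [c·p·(1−p) − e·p]·Δt with Δt = 2.
t = 2: p = 0.84400 + (+0.11927) = 0.96327
t = 4: p = 0.96327 + (-0.14766) = 0.81562
t = 6: p = 0.81562 + (+0.17244) = 0.98806
t = 8: p = 0.98806 + (-0.21195) = 0.77611

0.7761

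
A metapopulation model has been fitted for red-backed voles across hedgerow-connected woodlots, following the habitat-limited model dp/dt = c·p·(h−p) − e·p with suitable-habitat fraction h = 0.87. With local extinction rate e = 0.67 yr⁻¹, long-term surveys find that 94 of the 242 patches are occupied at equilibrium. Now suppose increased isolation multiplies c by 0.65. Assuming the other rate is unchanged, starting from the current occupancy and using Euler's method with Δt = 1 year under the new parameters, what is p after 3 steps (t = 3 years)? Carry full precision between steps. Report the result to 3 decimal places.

Observed p* = 94/242 = 0.38843.
Balance c(h−p*) = e gives c = e/(0.87 − 0.38843) = 0.67/0.48157 = 1.39128.
Starting from p₀ = 0.38843; update p ← p + (dp/dt)·Δt with the new parameters.
  1  |  dp/dt·Δt = -0.091087  |  p_1 = 0.297343
  2  |  dp/dt·Δt = -0.045234  |  p_2 = 0.252109
  3  |  dp/dt·Δt = -0.028040  |  p_3 = 0.224069

0.224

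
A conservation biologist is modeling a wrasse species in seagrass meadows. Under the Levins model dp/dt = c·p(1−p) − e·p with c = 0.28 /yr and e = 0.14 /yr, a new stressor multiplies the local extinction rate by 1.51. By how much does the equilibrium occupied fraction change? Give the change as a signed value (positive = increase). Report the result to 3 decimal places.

-0.255

Before: p* = 1 − 0.14/0.28 = 0.5000.
After the change, c = 0.28, e = 0.2114, so p* = 1 − 0.2114/0.28 = 0.2450.
Δp* = 0.2450 − 0.5000 = -0.2550.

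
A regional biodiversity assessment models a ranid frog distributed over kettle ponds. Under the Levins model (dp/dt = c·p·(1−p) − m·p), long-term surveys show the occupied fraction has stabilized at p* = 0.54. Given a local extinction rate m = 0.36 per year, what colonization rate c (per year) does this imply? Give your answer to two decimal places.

0.78

At equilibrium c(1−p*) = m, so c = m/(1−p*).
c = 0.36/(1 − 0.54) = 0.36/0.4600 = 0.7826.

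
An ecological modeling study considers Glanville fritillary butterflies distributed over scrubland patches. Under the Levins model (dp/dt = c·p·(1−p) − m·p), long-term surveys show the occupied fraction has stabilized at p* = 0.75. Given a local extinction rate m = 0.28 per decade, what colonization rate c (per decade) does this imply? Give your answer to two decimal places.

1.12

At equilibrium c(1−p*) = m, so c = m/(1−p*).
c = 0.28/(1 − 0.75) = 0.28/0.2500 = 1.1200.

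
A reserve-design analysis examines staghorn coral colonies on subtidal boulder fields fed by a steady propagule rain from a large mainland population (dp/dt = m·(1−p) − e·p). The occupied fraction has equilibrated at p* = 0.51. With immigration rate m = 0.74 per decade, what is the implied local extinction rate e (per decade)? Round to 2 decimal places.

At equilibrium m(1−p*) = e·p*, so e = m(1−p*)/p*.
e = 0.74 × 0.4900 / 0.51 = 0.7110.

0.71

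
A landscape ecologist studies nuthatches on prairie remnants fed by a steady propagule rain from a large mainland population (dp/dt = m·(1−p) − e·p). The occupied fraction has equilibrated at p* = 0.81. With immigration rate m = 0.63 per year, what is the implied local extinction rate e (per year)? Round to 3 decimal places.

0.148

At equilibrium m(1−p*) = e·p*, so e = m(1−p*)/p*.
e = 0.63 × 0.1900 / 0.81 = 0.1478.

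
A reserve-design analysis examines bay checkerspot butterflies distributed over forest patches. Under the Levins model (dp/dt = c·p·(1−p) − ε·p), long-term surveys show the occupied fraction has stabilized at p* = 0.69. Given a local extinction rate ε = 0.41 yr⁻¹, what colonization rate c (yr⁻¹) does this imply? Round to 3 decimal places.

At equilibrium c(1−p*) = ε, so c = ε/(1−p*).
c = 0.41/(1 − 0.69) = 0.41/0.3100 = 1.3226.

1.323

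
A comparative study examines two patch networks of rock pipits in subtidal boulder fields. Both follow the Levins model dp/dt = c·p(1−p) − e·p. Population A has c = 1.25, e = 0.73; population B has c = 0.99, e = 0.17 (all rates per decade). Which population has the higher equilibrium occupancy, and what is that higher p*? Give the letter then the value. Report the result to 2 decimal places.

A: p*_A = 1 − 0.73/1.25 = 0.4160.
B: p*_B = 1 − 0.17/0.99 = 0.8283.
B is higher at 0.8283.

B, 0.83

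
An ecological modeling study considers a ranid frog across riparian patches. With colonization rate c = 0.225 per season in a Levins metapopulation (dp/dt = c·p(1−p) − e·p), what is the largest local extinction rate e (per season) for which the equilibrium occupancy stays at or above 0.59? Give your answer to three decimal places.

0.092

1 − e/c ≥ 0.59 ⇒ e ≤ c(1 − 0.59) = 0.225 × 0.4100.
e_max = 0.0923.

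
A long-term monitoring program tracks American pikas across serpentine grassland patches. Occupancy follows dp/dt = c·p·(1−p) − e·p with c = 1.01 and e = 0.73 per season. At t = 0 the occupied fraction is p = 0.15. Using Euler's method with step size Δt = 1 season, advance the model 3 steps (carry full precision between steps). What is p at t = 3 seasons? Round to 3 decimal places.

0.205

Update rule: p ← p + [c·p·(1−p) − e·p]·Δt with Δt = 1.
  1  |  dp/dt·Δt = +0.019275  |  p_1 = 0.169275
  2  |  dp/dt·Δt = +0.018456  |  p_2 = 0.187731
  3  |  dp/dt·Δt = +0.016969  |  p_3 = 0.204701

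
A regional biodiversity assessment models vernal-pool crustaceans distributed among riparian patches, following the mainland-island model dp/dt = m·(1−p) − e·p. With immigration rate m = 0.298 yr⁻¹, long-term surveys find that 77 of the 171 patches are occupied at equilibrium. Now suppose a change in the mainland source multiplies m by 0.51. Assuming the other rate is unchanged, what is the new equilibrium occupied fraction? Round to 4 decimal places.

Observed p* = 77/171 = 0.45029.
Balance m(1−p*) = e·p* gives e = m(1−p*)/p* = 0.298×0.54971/0.45029 = 0.36380.
New p* = m/(m+e) = 0.15198/(0.15198+0.36380) = 0.29466.

0.2947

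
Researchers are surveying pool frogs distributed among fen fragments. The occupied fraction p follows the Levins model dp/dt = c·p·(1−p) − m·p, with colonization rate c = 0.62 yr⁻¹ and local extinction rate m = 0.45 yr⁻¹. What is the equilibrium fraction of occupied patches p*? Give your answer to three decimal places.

Setting dp/dt = 0 and dividing through by p* gives c·(1−p*) = m.
So p* = 1 − m/c = 1 − 0.45/0.62 = 1 − 0.7258 = 0.2742.

0.274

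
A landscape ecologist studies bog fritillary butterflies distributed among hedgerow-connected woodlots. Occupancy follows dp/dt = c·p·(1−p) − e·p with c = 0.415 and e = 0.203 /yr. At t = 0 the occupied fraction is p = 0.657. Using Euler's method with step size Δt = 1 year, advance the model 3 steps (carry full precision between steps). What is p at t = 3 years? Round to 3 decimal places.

Update rule: p ← p + [c·p·(1−p) − e·p]·Δt with Δt = 1.
  1  |  dp/dt·Δt = -0.039850  |  p_1 = 0.617150
  2  |  dp/dt·Δt = -0.027227  |  p_2 = 0.589923
  3  |  dp/dt·Δt = -0.019360  |  p_3 = 0.570563

0.571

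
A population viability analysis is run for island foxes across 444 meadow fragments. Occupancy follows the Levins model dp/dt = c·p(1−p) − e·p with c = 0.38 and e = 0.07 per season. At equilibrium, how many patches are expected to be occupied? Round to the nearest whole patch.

362

p* = 1 − e/c = 1 − 0.07/0.38 = 0.8158.
Expected occupied patches = N × p* = 444 × 0.8158 = 362.21 ≈ 362.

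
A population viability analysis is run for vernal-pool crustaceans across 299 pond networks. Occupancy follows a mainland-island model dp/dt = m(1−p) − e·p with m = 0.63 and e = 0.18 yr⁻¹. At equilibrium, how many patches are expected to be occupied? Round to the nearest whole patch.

p* = m/(m+e) = 0.63/0.8100 = 0.7778.
Expected occupied patches = N × p* = 299 × 0.7778 = 232.56 ≈ 233.

233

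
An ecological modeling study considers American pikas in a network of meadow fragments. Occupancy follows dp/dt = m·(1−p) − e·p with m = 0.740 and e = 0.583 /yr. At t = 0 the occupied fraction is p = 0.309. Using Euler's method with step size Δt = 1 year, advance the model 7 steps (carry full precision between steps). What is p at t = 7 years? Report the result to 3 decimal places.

Update rule: p ← p + [m·(1−p) − e·p]·Δt with Δt = 1.
step 1: Δp = +0.33119, p = 0.64019
step 2: Δp = -0.10698, p = 0.53322
step 3: Δp = +0.03455, p = 0.56777
step 4: Δp = -0.01116, p = 0.55661
step 5: Δp = +0.00360, p = 0.56021
step 6: Δp = -0.00116, p = 0.55905
step 7: Δp = +0.00038, p = 0.55943

0.559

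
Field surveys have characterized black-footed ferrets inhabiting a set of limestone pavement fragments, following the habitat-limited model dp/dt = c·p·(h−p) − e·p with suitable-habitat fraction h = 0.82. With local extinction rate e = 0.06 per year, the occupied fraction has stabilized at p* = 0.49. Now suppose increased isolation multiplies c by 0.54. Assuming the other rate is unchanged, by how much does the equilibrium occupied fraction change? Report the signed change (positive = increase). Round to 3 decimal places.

-0.281

Balance c(h−p*) = e gives c = e/(0.82 − 0.49000) = 0.06/0.33000 = 0.18182.
New p* = 0.82 − e/c = 0.82 − 0.06000/0.09818 = 0.20888.
Δp* = 0.20888 − 0.49000 = -0.28112.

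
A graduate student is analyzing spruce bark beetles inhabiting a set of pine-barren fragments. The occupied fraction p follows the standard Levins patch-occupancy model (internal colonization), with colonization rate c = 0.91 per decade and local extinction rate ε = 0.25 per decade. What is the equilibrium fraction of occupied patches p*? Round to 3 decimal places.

At equilibrium, colonization balances extinction: c·p*·(1−p*) = ε·p*.
So p* = 1 − ε/c = 1 − 0.25/0.91 = 1 − 0.2747 = 0.7253.

0.725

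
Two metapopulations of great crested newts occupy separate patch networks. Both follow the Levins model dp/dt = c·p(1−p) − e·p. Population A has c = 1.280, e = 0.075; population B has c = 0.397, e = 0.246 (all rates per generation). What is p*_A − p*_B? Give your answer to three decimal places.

A: p*_A = 1 − 0.075/1.280 = 0.9414.
B: p*_B = 1 − 0.246/0.397 = 0.3804.
p*_A − p*_B = 0.9414 − 0.3804 = 0.5611.

0.561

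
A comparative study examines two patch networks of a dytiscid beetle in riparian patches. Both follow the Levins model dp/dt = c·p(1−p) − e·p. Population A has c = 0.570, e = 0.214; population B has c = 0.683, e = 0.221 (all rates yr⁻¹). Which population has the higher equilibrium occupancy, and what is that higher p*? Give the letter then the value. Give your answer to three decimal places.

A: p*_A = 1 − 0.214/0.570 = 0.6246.
B: p*_B = 1 − 0.221/0.683 = 0.6764.
B is higher at 0.6764.

B, 0.676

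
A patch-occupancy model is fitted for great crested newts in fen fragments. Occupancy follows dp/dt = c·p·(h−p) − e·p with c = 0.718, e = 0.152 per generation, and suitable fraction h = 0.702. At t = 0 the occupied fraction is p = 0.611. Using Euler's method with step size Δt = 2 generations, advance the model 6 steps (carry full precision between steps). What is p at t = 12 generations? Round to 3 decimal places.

Update rule: p ← p + [c·p·(h−p) − e·p]·Δt with Δt = 2.
step 1: Δp = -0.10590, p = 0.50510
step 2: Δp = -0.01073, p = 0.49437
step 3: Δp = -0.00289, p = 0.49148
step 4: Δp = -0.00083, p = 0.49065
step 5: Δp = -0.00024, p = 0.49040
step 6: Δp = -0.00007, p = 0.49033

0.490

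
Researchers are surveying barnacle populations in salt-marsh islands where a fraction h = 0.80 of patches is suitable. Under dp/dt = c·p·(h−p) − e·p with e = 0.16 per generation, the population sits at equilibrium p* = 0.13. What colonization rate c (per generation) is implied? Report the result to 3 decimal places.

At equilibrium c(h−p*) = e, so c = e/(h−p*).
c = 0.16/(0.80 − 0.13) = 0.16/0.6700 = 0.2388.

0.239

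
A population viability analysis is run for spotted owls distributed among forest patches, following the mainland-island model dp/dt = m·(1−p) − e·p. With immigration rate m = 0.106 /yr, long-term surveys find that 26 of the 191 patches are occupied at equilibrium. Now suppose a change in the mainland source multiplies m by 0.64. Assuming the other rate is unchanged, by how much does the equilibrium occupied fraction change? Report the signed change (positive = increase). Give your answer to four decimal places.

Observed p* = 26/191 = 0.13613.
Balance m(1−p*) = e·p* gives e = m(1−p*)/p* = 0.106×0.86387/0.13613 = 0.67267.
New p* = m/(m+e) = 0.06784/(0.06784+0.67267) = 0.09161.
Δp* = 0.09161 − 0.13613 = -0.04452.

-0.0445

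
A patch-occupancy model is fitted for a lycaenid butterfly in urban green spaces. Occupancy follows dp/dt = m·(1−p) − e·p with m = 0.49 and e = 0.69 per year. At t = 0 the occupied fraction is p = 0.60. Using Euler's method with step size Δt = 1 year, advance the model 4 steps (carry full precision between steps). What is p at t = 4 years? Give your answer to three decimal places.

Update rule: p ← p + [m·(1−p) − e·p]·Δt with Δt = 1.
  1  |  dp/dt·Δt = -0.218000  |  p_1 = 0.382000
  2  |  dp/dt·Δt = +0.039240  |  p_2 = 0.421240
  3  |  dp/dt·Δt = -0.007063  |  p_3 = 0.414177
  4  |  dp/dt·Δt = +0.001271  |  p_4 = 0.415448

0.415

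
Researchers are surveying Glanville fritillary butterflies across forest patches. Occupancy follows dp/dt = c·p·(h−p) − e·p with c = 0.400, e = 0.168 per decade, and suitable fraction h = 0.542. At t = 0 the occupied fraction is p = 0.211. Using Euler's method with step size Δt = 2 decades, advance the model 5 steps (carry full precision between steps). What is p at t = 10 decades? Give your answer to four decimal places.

Update rule: p ← p + [c·p·(h−p) − e·p]·Δt with Δt = 2.
p: 0.21100 → 0.19598  (Δp = -0.01502)
p: 0.19598 → 0.18438  (Δp = -0.01160)
p: 0.18438 → 0.17518  (Δp = -0.00920)
p: 0.17518 → 0.16773  (Δp = -0.00745)
p: 0.16773 → 0.16159  (Δp = -0.00614)

0.1616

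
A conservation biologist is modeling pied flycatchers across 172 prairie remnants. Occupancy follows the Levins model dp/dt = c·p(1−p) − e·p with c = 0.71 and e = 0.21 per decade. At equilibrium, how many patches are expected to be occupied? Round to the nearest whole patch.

121

p* = 1 − e/c = 1 − 0.21/0.71 = 0.7042.
Expected occupied patches = N × p* = 172 × 0.7042 = 121.13 ≈ 121.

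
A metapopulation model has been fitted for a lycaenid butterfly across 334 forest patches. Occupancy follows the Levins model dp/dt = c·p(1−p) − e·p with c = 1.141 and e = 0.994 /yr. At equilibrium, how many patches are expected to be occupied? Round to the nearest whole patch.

43

p* = 1 − e/c = 1 − 0.994/1.141 = 0.1288.
Expected occupied patches = N × p* = 334 × 0.1288 = 43.03 ≈ 43.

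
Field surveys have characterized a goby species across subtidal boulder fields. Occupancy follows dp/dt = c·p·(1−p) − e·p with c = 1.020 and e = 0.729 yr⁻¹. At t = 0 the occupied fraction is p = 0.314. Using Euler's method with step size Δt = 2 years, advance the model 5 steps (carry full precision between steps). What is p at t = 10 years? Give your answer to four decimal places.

0.2856

Update rule: p ← p + [c·p·(1−p) − e·p]·Δt with Δt = 2.
step 1: Δp = -0.01839, p = 0.29561
step 2: Δp = -0.00622, p = 0.28939
step 3: Δp = -0.00242, p = 0.28697
step 4: Δp = -0.00098, p = 0.28599
step 5: Δp = -0.00041, p = 0.28558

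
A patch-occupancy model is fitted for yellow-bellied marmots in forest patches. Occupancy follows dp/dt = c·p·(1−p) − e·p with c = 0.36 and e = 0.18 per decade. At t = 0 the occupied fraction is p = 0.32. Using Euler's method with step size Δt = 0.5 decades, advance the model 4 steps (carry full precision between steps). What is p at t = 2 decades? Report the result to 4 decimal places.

0.3597

Update rule: p ← p + [c·p·(1−p) − e·p]·Δt with Δt = 0.5.
t = 0.5: p = 0.32000 + (+0.01037) = 0.33037
t = 1: p = 0.33037 + (+0.01009) = 0.34046
t = 1.5: p = 0.34046 + (+0.00978) = 0.35023
t = 2: p = 0.35023 + (+0.00944) = 0.35967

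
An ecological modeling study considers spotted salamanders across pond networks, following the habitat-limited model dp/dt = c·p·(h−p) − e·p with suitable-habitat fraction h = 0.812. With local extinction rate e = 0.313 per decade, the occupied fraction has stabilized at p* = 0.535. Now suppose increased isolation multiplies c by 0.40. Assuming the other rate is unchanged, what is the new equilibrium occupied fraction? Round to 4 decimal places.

0.1195

Balance c(h−p*) = e gives c = e/(0.812 − 0.53500) = 0.313/0.27700 = 1.12996.
New p* = 0.812 − e/c = 0.812 − 0.31300/0.45198 = 0.11949.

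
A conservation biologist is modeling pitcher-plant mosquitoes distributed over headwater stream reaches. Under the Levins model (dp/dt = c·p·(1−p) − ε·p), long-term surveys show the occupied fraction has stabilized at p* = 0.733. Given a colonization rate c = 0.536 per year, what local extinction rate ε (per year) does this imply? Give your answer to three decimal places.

0.143

At equilibrium c(1−p*) = ε.
ε = 0.536 × (1 − 0.733) = 0.536 × 0.2670 = 0.1431.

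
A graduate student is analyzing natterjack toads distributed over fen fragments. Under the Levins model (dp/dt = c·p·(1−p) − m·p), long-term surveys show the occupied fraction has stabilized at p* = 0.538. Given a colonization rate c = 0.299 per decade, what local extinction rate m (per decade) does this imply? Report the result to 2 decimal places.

At equilibrium c(1−p*) = m.
m = 0.299 × (1 − 0.538) = 0.299 × 0.4620 = 0.1381.

0.14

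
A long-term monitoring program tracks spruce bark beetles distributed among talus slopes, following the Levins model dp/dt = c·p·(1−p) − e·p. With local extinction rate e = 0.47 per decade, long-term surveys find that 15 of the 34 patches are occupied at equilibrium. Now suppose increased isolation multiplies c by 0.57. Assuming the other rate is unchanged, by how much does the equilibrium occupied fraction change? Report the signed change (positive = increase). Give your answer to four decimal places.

Observed p* = 15/34 = 0.44118.
Balance c(1−p*) = e gives c = e/(1 − 0.44118) = 0.47/0.55882 = 0.84106.
New p* = 1 − e/c = 1 − 0.47000/0.47940 = 0.01961.
Δp* = 0.01961 − 0.44118 = -0.42157.

-0.4216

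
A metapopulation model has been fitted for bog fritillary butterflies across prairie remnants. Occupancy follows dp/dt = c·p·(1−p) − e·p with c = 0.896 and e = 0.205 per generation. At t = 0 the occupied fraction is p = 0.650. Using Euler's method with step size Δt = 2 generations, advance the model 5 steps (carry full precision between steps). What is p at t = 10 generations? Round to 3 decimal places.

0.772

Update rule: p ← p + [c·p·(1−p) − e·p]·Δt with Δt = 2.
p: 0.65000 → 0.79118  (Δp = +0.14118)
p: 0.79118 → 0.76286  (Δp = -0.02832)
p: 0.76286 → 0.77427  (Δp = +0.01141)
p: 0.77427 → 0.77002  (Δp = -0.00425)
p: 0.77002 → 0.77166  (Δp = +0.00164)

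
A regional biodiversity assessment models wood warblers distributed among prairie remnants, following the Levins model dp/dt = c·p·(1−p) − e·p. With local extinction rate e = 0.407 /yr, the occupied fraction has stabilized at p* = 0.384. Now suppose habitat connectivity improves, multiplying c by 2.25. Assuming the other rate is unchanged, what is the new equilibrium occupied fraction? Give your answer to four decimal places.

Balance c(1−p*) = e gives c = e/(1 − 0.38400) = 0.407/0.61600 = 0.66071.
New p* = 1 − e/c = 1 − 0.40700/1.48660 = 0.72622.

0.7262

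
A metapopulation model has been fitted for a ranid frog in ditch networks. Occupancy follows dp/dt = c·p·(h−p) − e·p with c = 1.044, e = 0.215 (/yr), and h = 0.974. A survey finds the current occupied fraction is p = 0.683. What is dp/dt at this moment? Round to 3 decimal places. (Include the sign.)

Colonization term: c·p·(h−p) = 1.044×0.683×0.2910 = 0.20750.
Extinction term: e·p = 0.14685.
dp/dt = 0.20750 − 0.14685 = 0.06065.

0.061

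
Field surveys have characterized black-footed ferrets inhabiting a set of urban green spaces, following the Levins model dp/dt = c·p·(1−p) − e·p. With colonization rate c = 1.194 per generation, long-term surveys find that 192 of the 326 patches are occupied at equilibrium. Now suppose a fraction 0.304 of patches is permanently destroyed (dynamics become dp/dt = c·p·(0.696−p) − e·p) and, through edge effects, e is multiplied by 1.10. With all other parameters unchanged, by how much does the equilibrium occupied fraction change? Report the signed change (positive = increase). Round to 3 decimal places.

-0.345

Observed p* = 192/326 = 0.58896.
Balance c(1−p*) = e gives e = 1.194×(1 − 0.58896) = 0.49078.
New p* = 0.696 − e/c = 0.696 − 0.53986/1.19400 = 0.24386.
Δp* = 0.24386 − 0.58896 = -0.34510.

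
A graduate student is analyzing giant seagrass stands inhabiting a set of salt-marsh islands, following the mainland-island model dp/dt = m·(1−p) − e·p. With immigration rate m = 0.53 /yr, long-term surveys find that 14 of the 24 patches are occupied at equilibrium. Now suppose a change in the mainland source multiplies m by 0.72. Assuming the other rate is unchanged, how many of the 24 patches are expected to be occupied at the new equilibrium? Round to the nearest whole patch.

12

Observed p* = 14/24 = 0.58333.
Balance m(1−p*) = e·p* gives e = m(1−p*)/p* = 0.53×0.41667/0.58333 = 0.37858.
New p* = m/(m+e) = 0.38160/(0.38160+0.37858) = 0.50199.
Expected occupied = 24 × 0.50199 = 12.05 ≈ 12.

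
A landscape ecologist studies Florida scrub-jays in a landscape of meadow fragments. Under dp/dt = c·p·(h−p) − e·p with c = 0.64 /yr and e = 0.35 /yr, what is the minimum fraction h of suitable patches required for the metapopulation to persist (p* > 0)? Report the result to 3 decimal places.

p* = h − e/c is positive only when h > e/c.
h_min = e/c = 0.35/0.64 = 0.5469.

0.547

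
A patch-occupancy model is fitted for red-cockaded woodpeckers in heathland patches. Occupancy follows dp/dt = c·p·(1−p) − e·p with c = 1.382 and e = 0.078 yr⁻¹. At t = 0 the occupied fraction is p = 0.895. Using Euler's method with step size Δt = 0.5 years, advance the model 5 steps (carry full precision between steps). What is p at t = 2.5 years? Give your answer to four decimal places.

Update rule: p ← p + [c·p·(1−p) − e·p]·Δt with Δt = 0.5.
  1  |  dp/dt·Δt = +0.030032  |  p_1 = 0.925032
  2  |  dp/dt·Δt = +0.011843  |  p_2 = 0.936875
  3  |  dp/dt·Δt = +0.004328  |  p_3 = 0.941203
  4  |  dp/dt·Δt = +0.001533  |  p_4 = 0.942736
  5  |  dp/dt·Δt = +0.000537  |  p_5 = 0.943273

0.9433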